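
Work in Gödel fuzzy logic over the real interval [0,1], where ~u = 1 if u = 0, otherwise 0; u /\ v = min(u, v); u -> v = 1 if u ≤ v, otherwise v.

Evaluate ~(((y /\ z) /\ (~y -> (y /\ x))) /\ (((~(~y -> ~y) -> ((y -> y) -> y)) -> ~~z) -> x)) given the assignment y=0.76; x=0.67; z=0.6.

0.00

(y /\ z) = min(0.76, 0.6) = 0.6
~y: Gödel ¬ of 0.76 = 0 (operand ≠ 0)
(y /\ x) = min(0.76, 0.67) = 0.67
(~y -> (y /\ x)): 0 ≤ 0.67, so result = 1
((y /\ z) /\ (~y -> (y /\ x))) = min(0.6, 1) = 0.6
~y: Gödel ¬ of 0.76 = 0 (operand ≠ 0)
~y: Gödel ¬ of 0.76 = 0 (operand ≠ 0)
(~y -> ~y): 0 ≤ 0, so result = 1
~(~y -> ~y): Gödel ¬ of 1 = 0 (operand ≠ 0)
(y -> y): 0.76 ≤ 0.76, so result = 1
((y -> y) -> y): 1 > 0.76, so result = 0.76
(~(~y -> ~y) -> ((y -> y) -> y)): 0 ≤ 0.76, so result = 1
~z: Gödel ¬ of 0.6 = 0 (operand ≠ 0)
~~z: Gödel ¬ of 0 = 1 (operand is 0)
((~(~y -> ~y) -> ((y -> y) -> y)) -> ~~z): 1 ≤ 1, so result = 1
(((~(~y -> ~y) -> ((y -> y) -> y)) -> ~~z) -> x): 1 > 0.67, so result = 0.67
(((y /\ z) /\ (~y -> (y /\ x))) /\ (((~(~y -> ~y) -> ((y -> y) -> y)) -> ~~z) -> x)) = min(0.6, 0.67) = 0.6
~(((y /\ z) /\ (~y -> (y /\ x))) /\ (((~(~y -> ~y) -> ((y -> y) -> y)) -> ~~z) -> x)): Gödel ¬ of 0.6 = 0 (operand ≠ 0)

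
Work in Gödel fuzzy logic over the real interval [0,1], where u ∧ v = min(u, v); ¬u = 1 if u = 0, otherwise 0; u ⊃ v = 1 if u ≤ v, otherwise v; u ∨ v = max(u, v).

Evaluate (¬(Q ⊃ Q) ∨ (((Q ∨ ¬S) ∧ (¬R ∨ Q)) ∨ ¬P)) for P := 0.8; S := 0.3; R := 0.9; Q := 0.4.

(Q ⊃ Q): 0.4 ≤ 0.4, so result = 1
¬(Q ⊃ Q): Gödel ¬ of 1 = 0 (operand ≠ 0)
¬S: Gödel ¬ of 0.3 = 0 (operand ≠ 0)
(Q ∨ ¬S) = max(0.4, 0) = 0.4
¬R: Gödel ¬ of 0.9 = 0 (operand ≠ 0)
(¬R ∨ Q) = max(0, 0.4) = 0.4
((Q ∨ ¬S) ∧ (¬R ∨ Q)) = min(0.4, 0.4) = 0.4
¬P: Gödel ¬ of 0.8 = 0 (operand ≠ 0)
(((Q ∨ ¬S) ∧ (¬R ∨ Q)) ∨ ¬P) = max(0.4, 0) = 0.4
(¬(Q ⊃ Q) ∨ (((Q ∨ ¬S) ∧ (¬R ∨ Q)) ∨ ¬P)) = max(0, 0.4) = 0.4

0.40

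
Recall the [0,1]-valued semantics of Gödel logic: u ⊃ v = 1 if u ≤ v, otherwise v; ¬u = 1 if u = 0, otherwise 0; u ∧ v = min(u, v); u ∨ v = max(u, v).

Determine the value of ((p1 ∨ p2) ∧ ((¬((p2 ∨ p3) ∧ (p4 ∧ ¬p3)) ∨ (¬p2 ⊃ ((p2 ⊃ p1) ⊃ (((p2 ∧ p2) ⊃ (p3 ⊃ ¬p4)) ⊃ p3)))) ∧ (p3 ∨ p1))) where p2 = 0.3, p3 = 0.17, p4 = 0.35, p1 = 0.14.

0.17

(p1 ∨ p2) = max(0.14, 0.3) = 0.3
(p2 ∨ p3) = max(0.3, 0.17) = 0.3
¬p3: Gödel ¬ of 0.17 = 0 (operand ≠ 0)
(p4 ∧ ¬p3) = min(0.35, 0) = 0
((p2 ∨ p3) ∧ (p4 ∧ ¬p3)) = min(0.3, 0) = 0
¬((p2 ∨ p3) ∧ (p4 ∧ ¬p3)): Gödel ¬ of 0 = 1 (operand is 0)
¬p2: Gödel ¬ of 0.3 = 0 (operand ≠ 0)
(p2 ⊃ p1): 0.3 > 0.14, so result = 0.14
(p2 ∧ p2) = min(0.3, 0.3) = 0.3
¬p4: Gödel ¬ of 0.35 = 0 (operand ≠ 0)
(p3 ⊃ ¬p4): 0.17 > 0, so result = 0
((p2 ∧ p2) ⊃ (p3 ⊃ ¬p4)): 0.3 > 0, so result = 0
(((p2 ∧ p2) ⊃ (p3 ⊃ ¬p4)) ⊃ p3): 0 ≤ 0.17, so result = 1
((p2 ⊃ p1) ⊃ (((p2 ∧ p2) ⊃ (p3 ⊃ ¬p4)) ⊃ p3)): 0.14 ≤ 1, so result = 1
(¬p2 ⊃ ((p2 ⊃ p1) ⊃ (((p2 ∧ p2) ⊃ (p3 ⊃ ¬p4)) ⊃ p3))): 0 ≤ 1, so result = 1
(¬((p2 ∨ p3) ∧ (p4 ∧ ¬p3)) ∨ (¬p2 ⊃ ((p2 ⊃ p1) ⊃ (((p2 ∧ p2) ⊃ (p3 ⊃ ¬p4)) ⊃ p3)))) = max(1, 1) = 1
(p3 ∨ p1) = max(0.17, 0.14) = 0.17
((¬((p2 ∨ p3) ∧ (p4 ∧ ¬p3)) ∨ (¬p2 ⊃ ((p2 ⊃ p1) ⊃ (((p2 ∧ p2) ⊃ (p3 ⊃ ¬p4)) ⊃ p3)))) ∧ (p3 ∨ p1)) = min(1, 0.17) = 0.17
((p1 ∨ p2) ∧ ((¬((p2 ∨ p3) ∧ (p4 ∧ ¬p3)) ∨ (¬p2 ⊃ ((p2 ⊃ p1) ⊃ (((p2 ∧ p2) ⊃ (p3 ⊃ ¬p4)) ⊃ p3)))) ∧ (p3 ∨ p1))) = min(0.3, 0.17) = 0.17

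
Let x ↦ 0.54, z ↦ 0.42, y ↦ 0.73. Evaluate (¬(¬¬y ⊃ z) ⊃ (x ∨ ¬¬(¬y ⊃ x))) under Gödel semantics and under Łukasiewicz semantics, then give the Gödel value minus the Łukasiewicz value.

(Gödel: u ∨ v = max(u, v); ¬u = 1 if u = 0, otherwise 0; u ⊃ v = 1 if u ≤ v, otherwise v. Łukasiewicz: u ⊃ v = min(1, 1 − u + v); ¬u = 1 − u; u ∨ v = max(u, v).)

Gödel evaluation:
  ¬y: Gödel ¬ of 0.73 = 0 (operand ≠ 0)
  ¬¬y: Gödel ¬ of 0 = 1 (operand is 0)
  (¬¬y ⊃ z): 1 > 0.42, so result = 0.42
  ¬(¬¬y ⊃ z): Gödel ¬ of 0.42 = 0 (operand ≠ 0)
  ¬y: Gödel ¬ of 0.73 = 0 (operand ≠ 0)
  (¬y ⊃ x): 0 ≤ 0.54, so result = 1
  ¬(¬y ⊃ x): Gödel ¬ of 1 = 0 (operand ≠ 0)
  ¬¬(¬y ⊃ x): Gödel ¬ of 0 = 1 (operand is 0)
  (x ∨ ¬¬(¬y ⊃ x)) = max(0.54, 1) = 1
  (¬(¬¬y ⊃ z) ⊃ (x ∨ ¬¬(¬y ⊃ x))): 0 ≤ 1, so result = 1
  Gödel value = 1
Łukasiewicz evaluation:
  ¬y: Łukasiewicz ¬ gives 1 − 0.73 = 0.27
  ¬¬y: Łukasiewicz ¬ gives 1 − 0.27 = 0.73
  (¬¬y ⊃ z): min(1, 1 − 0.73 + 0.42) = 0.69
  ¬(¬¬y ⊃ z): Łukasiewicz ¬ gives 1 − 0.69 = 0.31
  ¬y: Łukasiewicz ¬ gives 1 − 0.73 = 0.27
  (¬y ⊃ x): min(1, 1 − 0.27 + 0.54) = 1
  ¬(¬y ⊃ x): Łukasiewicz ¬ gives 1 − 1 = 0
  ¬¬(¬y ⊃ x): Łukasiewicz ¬ gives 1 − 0 = 1
  (x ∨ ¬¬(¬y ⊃ x)) = max(0.54, 1) = 1
  (¬(¬¬y ⊃ z) ⊃ (x ∨ ¬¬(¬y ⊃ x))): min(1, 1 − 0.31 + 1) = 1
  Łukasiewicz value = 1
Difference: 1 − 1 = 0.00

0.00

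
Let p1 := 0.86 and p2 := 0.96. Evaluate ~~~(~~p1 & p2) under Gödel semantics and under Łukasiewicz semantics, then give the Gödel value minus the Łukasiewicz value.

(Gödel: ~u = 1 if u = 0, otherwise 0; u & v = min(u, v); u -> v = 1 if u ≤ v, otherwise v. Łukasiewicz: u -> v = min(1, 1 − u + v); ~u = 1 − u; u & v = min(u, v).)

-0.14

Gödel evaluation:
  ~p1: Gödel ¬ of 0.86 = 0 (operand ≠ 0)
  ~~p1: Gödel ¬ of 0 = 1 (operand is 0)
  (~~p1 & p2) = min(1, 0.96) = 0.96
  ~(~~p1 & p2): Gödel ¬ of 0.96 = 0 (operand ≠ 0)
  ~~(~~p1 & p2): Gödel ¬ of 0 = 1 (operand is 0)
  ~~~(~~p1 & p2): Gödel ¬ of 1 = 0 (operand ≠ 0)
  Gödel value = 0
Łukasiewicz evaluation:
  ~p1: Łukasiewicz ¬ gives 1 − 0.86 = 0.14
  ~~p1: Łukasiewicz ¬ gives 1 − 0.14 = 0.86
  (~~p1 & p2) = min(0.86, 0.96) = 0.86
  ~(~~p1 & p2): Łukasiewicz ¬ gives 1 − 0.86 = 0.14
  ~~(~~p1 & p2): Łukasiewicz ¬ gives 1 − 0.14 = 0.86
  ~~~(~~p1 & p2): Łukasiewicz ¬ gives 1 − 0.86 = 0.14
  Łukasiewicz value = 0.14
Difference: 0 − 0.14 = -0.14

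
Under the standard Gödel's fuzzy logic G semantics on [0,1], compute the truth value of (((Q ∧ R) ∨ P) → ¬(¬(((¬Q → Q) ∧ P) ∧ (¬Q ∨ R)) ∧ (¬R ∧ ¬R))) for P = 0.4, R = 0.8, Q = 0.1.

1.00

(Q ∧ R) = min(0.1, 0.8) = 0.1
((Q ∧ R) ∨ P) = max(0.1, 0.4) = 0.4
¬Q: Gödel ¬ of 0.1 = 0 (operand ≠ 0)
(¬Q → Q): 0 ≤ 0.1, so result = 1
((¬Q → Q) ∧ P) = min(1, 0.4) = 0.4
¬Q: Gödel ¬ of 0.1 = 0 (operand ≠ 0)
(¬Q ∨ R) = max(0, 0.8) = 0.8
(((¬Q → Q) ∧ P) ∧ (¬Q ∨ R)) = min(0.4, 0.8) = 0.4
¬(((¬Q → Q) ∧ P) ∧ (¬Q ∨ R)): Gödel ¬ of 0.4 = 0 (operand ≠ 0)
¬R: Gödel ¬ of 0.8 = 0 (operand ≠ 0)
¬R: Gödel ¬ of 0.8 = 0 (operand ≠ 0)
(¬R ∧ ¬R) = min(0, 0) = 0
(¬(((¬Q → Q) ∧ P) ∧ (¬Q ∨ R)) ∧ (¬R ∧ ¬R)) = min(0, 0) = 0
¬(¬(((¬Q → Q) ∧ P) ∧ (¬Q ∨ R)) ∧ (¬R ∧ ¬R)): Gödel ¬ of 0 = 1 (operand is 0)
(((Q ∧ R) ∨ P) → ¬(¬(((¬Q → Q) ∧ P) ∧ (¬Q ∨ R)) ∧ (¬R ∧ ¬R))): 0.4 ≤ 1, so result = 1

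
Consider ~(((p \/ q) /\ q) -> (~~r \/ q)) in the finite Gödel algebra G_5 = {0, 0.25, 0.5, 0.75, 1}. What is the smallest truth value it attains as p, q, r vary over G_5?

The minimum is attained at p = 0, q = 0, r = 0:
  (p \/ q) = max(0, 0) = 0
  ((p \/ q) /\ q) = min(0, 0) = 0
  ~r: Gödel ¬ of 0 = 1 (operand is 0)
  ~~r: Gödel ¬ of 1 = 0 (operand ≠ 0)
  (~~r \/ q) = max(0, 0) = 0
  (((p \/ q) /\ q) -> (~~r \/ q)): 0 ≤ 0, so result = 1
  ~(((p \/ q) /\ q) -> (~~r \/ q)): Gödel ¬ of 1 = 0 (operand ≠ 0)
Checking all 125 assignments confirms none give a value below 0.00.

0.00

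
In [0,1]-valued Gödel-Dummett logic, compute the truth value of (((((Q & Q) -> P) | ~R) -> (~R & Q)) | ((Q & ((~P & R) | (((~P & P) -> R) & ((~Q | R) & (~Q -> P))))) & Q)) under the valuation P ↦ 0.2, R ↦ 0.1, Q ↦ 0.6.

(Q & Q) = min(0.6, 0.6) = 0.6
((Q & Q) -> P): 0.6 > 0.2, so result = 0.2
~R: Gödel ¬ of 0.1 = 0 (operand ≠ 0)
(((Q & Q) -> P) | ~R) = max(0.2, 0) = 0.2
~R: Gödel ¬ of 0.1 = 0 (operand ≠ 0)
(~R & Q) = min(0, 0.6) = 0
((((Q & Q) -> P) | ~R) -> (~R & Q)): 0.2 > 0, so result = 0
~P: Gödel ¬ of 0.2 = 0 (operand ≠ 0)
(~P & R) = min(0, 0.1) = 0
~P: Gödel ¬ of 0.2 = 0 (operand ≠ 0)
(~P & P) = min(0, 0.2) = 0
((~P & P) -> R): 0 ≤ 0.1, so result = 1
~Q: Gödel ¬ of 0.6 = 0 (operand ≠ 0)
(~Q | R) = max(0, 0.1) = 0.1
~Q: Gödel ¬ of 0.6 = 0 (operand ≠ 0)
(~Q -> P): 0 ≤ 0.2, so result = 1
((~Q | R) & (~Q -> P)) = min(0.1, 1) = 0.1
(((~P & P) -> R) & ((~Q | R) & (~Q -> P))) = min(1, 0.1) = 0.1
((~P & R) | (((~P & P) -> R) & ((~Q | R) & (~Q -> P)))) = max(0, 0.1) = 0.1
(Q & ((~P & R) | (((~P & P) -> R) & ((~Q | R) & (~Q -> P))))) = min(0.6, 0.1) = 0.1
((Q & ((~P & R) | (((~P & P) -> R) & ((~Q | R) & (~Q -> P))))) & Q) = min(0.1, 0.6) = 0.1
(((((Q & Q) -> P) | ~R) -> (~R & Q)) | ((Q & ((~P & R) | (((~P & P) -> R) & ((~Q | R) & (~Q -> P))))) & Q)) = max(0, 0.1) = 0.1

0.10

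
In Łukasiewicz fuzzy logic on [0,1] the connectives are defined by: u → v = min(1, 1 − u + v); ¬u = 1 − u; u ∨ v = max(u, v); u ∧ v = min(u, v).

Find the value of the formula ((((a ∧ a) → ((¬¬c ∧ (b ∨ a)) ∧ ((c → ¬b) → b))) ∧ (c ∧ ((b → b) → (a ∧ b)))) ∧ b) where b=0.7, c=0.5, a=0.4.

(a ∧ a) = min(0.4, 0.4) = 0.4
¬c: Łukasiewicz ¬ gives 1 − 0.5 = 0.5
¬¬c: Łukasiewicz ¬ gives 1 − 0.5 = 0.5
(b ∨ a) = max(0.7, 0.4) = 0.7
(¬¬c ∧ (b ∨ a)) = min(0.5, 0.7) = 0.5
¬b: Łukasiewicz ¬ gives 1 − 0.7 = 0.3
(c → ¬b): min(1, 1 − 0.5 + 0.3) = 0.8
((c → ¬b) → b): min(1, 1 − 0.8 + 0.7) = 0.9
((¬¬c ∧ (b ∨ a)) ∧ ((c → ¬b) → b)) = min(0.5, 0.9) = 0.5
((a ∧ a) → ((¬¬c ∧ (b ∨ a)) ∧ ((c → ¬b) → b))): min(1, 1 − 0.4 + 0.5) = 1
(b → b): min(1, 1 − 0.7 + 0.7) = 1
(a ∧ b) = min(0.4, 0.7) = 0.4
((b → b) → (a ∧ b)): min(1, 1 − 1 + 0.4) = 0.4
(c ∧ ((b → b) → (a ∧ b))) = min(0.5, 0.4) = 0.4
(((a ∧ a) → ((¬¬c ∧ (b ∨ a)) ∧ ((c → ¬b) → b))) ∧ (c ∧ ((b → b) → (a ∧ b)))) = min(1, 0.4) = 0.4
((((a ∧ a) → ((¬¬c ∧ (b ∨ a)) ∧ ((c → ¬b) → b))) ∧ (c ∧ ((b → b) → (a ∧ b)))) ∧ b) = min(0.4, 0.7) = 0.4

0.40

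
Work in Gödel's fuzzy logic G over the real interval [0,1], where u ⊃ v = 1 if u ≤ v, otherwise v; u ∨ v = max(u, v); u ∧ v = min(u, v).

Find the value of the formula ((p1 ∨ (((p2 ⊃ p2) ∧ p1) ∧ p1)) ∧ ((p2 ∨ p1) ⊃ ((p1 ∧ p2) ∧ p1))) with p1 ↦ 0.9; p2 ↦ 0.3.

(p2 ⊃ p2): 0.3 ≤ 0.3, so result = 1
((p2 ⊃ p2) ∧ p1) = min(1, 0.9) = 0.9
(((p2 ⊃ p2) ∧ p1) ∧ p1) = min(0.9, 0.9) = 0.9
(p1 ∨ (((p2 ⊃ p2) ∧ p1) ∧ p1)) = max(0.9, 0.9) = 0.9
(p2 ∨ p1) = max(0.3, 0.9) = 0.9
(p1 ∧ p2) = min(0.9, 0.3) = 0.3
((p1 ∧ p2) ∧ p1) = min(0.3, 0.9) = 0.3
((p2 ∨ p1) ⊃ ((p1 ∧ p2) ∧ p1)): 0.9 > 0.3, so result = 0.3
((p1 ∨ (((p2 ⊃ p2) ∧ p1) ∧ p1)) ∧ ((p2 ∨ p1) ⊃ ((p1 ∧ p2) ∧ p1))) = min(0.9, 0.3) = 0.3

0.30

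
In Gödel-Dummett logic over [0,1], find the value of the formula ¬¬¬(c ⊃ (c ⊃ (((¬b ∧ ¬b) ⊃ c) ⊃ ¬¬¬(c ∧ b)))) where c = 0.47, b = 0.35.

1.00

¬b: Gödel ¬ of 0.35 = 0 (operand ≠ 0)
¬b: Gödel ¬ of 0.35 = 0 (operand ≠ 0)
(¬b ∧ ¬b) = min(0, 0) = 0
((¬b ∧ ¬b) ⊃ c): 0 ≤ 0.47, so result = 1
(c ∧ b) = min(0.47, 0.35) = 0.35
¬(c ∧ b): Gödel ¬ of 0.35 = 0 (operand ≠ 0)
¬¬(c ∧ b): Gödel ¬ of 0 = 1 (operand is 0)
¬¬¬(c ∧ b): Gödel ¬ of 1 = 0 (operand ≠ 0)
(((¬b ∧ ¬b) ⊃ c) ⊃ ¬¬¬(c ∧ b)): 1 > 0, so result = 0
(c ⊃ (((¬b ∧ ¬b) ⊃ c) ⊃ ¬¬¬(c ∧ b))): 0.47 > 0, so result = 0
(c ⊃ (c ⊃ (((¬b ∧ ¬b) ⊃ c) ⊃ ¬¬¬(c ∧ b)))): 0.47 > 0, so result = 0
¬(c ⊃ (c ⊃ (((¬b ∧ ¬b) ⊃ c) ⊃ ¬¬¬(c ∧ b)))): Gödel ¬ of 0 = 1 (operand is 0)
¬¬(c ⊃ (c ⊃ (((¬b ∧ ¬b) ⊃ c) ⊃ ¬¬¬(c ∧ b)))): Gödel ¬ of 1 = 0 (operand ≠ 0)
¬¬¬(c ⊃ (c ⊃ (((¬b ∧ ¬b) ⊃ c) ⊃ ¬¬¬(c ∧ b)))): Gödel ¬ of 0 = 1 (operand is 0)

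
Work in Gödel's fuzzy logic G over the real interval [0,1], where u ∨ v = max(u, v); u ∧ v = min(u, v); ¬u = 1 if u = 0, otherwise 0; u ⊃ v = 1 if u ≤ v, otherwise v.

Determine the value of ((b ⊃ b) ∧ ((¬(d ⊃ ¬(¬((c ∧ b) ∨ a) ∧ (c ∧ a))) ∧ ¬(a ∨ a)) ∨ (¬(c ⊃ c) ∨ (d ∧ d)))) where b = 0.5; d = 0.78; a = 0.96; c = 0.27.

(b ⊃ b): 0.5 ≤ 0.5, so result = 1
(c ∧ b) = min(0.27, 0.5) = 0.27
((c ∧ b) ∨ a) = max(0.27, 0.96) = 0.96
¬((c ∧ b) ∨ a): Gödel ¬ of 0.96 = 0 (operand ≠ 0)
(c ∧ a) = min(0.27, 0.96) = 0.27
(¬((c ∧ b) ∨ a) ∧ (c ∧ a)) = min(0, 0.27) = 0
¬(¬((c ∧ b) ∨ a) ∧ (c ∧ a)): Gödel ¬ of 0 = 1 (operand is 0)
(d ⊃ ¬(¬((c ∧ b) ∨ a) ∧ (c ∧ a))): 0.78 ≤ 1, so result = 1
¬(d ⊃ ¬(¬((c ∧ b) ∨ a) ∧ (c ∧ a))): Gödel ¬ of 1 = 0 (operand ≠ 0)
(a ∨ a) = max(0.96, 0.96) = 0.96
¬(a ∨ a): Gödel ¬ of 0.96 = 0 (operand ≠ 0)
(¬(d ⊃ ¬(¬((c ∧ b) ∨ a) ∧ (c ∧ a))) ∧ ¬(a ∨ a)) = min(0, 0) = 0
(c ⊃ c): 0.27 ≤ 0.27, so result = 1
¬(c ⊃ c): Gödel ¬ of 1 = 0 (operand ≠ 0)
(d ∧ d) = min(0.78, 0.78) = 0.78
(¬(c ⊃ c) ∨ (d ∧ d)) = max(0, 0.78) = 0.78
((¬(d ⊃ ¬(¬((c ∧ b) ∨ a) ∧ (c ∧ a))) ∧ ¬(a ∨ a)) ∨ (¬(c ⊃ c) ∨ (d ∧ d))) = max(0, 0.78) = 0.78
((b ⊃ b) ∧ ((¬(d ⊃ ¬(¬((c ∧ b) ∨ a) ∧ (c ∧ a))) ∧ ¬(a ∨ a)) ∨ (¬(c ⊃ c) ∨ (d ∧ d)))) = min(1, 0.78) = 0.78

0.78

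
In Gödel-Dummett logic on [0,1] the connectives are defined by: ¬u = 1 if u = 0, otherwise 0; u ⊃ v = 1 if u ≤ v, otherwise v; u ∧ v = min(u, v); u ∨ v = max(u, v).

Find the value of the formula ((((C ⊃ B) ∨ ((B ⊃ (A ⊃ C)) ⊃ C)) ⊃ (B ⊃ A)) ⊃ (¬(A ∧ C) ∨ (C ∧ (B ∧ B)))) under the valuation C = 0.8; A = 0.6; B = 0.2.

0.20

(C ⊃ B): 0.8 > 0.2, so result = 0.2
(A ⊃ C): 0.6 ≤ 0.8, so result = 1
(B ⊃ (A ⊃ C)): 0.2 ≤ 1, so result = 1
((B ⊃ (A ⊃ C)) ⊃ C): 1 > 0.8, so result = 0.8
((C ⊃ B) ∨ ((B ⊃ (A ⊃ C)) ⊃ C)) = max(0.2, 0.8) = 0.8
(B ⊃ A): 0.2 ≤ 0.6, so result = 1
(((C ⊃ B) ∨ ((B ⊃ (A ⊃ C)) ⊃ C)) ⊃ (B ⊃ A)): 0.8 ≤ 1, so result = 1
(A ∧ C) = min(0.6, 0.8) = 0.6
¬(A ∧ C): Gödel ¬ of 0.6 = 0 (operand ≠ 0)
(B ∧ B) = min(0.2, 0.2) = 0.2
(C ∧ (B ∧ B)) = min(0.8, 0.2) = 0.2
(¬(A ∧ C) ∨ (C ∧ (B ∧ B))) = max(0, 0.2) = 0.2
((((C ⊃ B) ∨ ((B ⊃ (A ⊃ C)) ⊃ C)) ⊃ (B ⊃ A)) ⊃ (¬(A ∧ C) ∨ (C ∧ (B ∧ B)))): 1 > 0.2, so result = 0.2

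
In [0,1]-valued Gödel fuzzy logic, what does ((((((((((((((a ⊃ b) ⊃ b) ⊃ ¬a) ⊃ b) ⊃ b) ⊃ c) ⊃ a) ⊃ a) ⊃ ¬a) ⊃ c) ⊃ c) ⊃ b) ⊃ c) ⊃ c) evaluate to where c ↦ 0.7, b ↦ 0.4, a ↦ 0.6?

(a ⊃ b): 0.6 > 0.4, so result = 0.4
((a ⊃ b) ⊃ b): 0.4 ≤ 0.4, so result = 1
¬a: Gödel ¬ of 0.6 = 0 (operand ≠ 0)
(((a ⊃ b) ⊃ b) ⊃ ¬a): 1 > 0, so result = 0
((((a ⊃ b) ⊃ b) ⊃ ¬a) ⊃ b): 0 ≤ 0.4, so result = 1
(((((a ⊃ b) ⊃ b) ⊃ ¬a) ⊃ b) ⊃ b): 1 > 0.4, so result = 0.4
((((((a ⊃ b) ⊃ b) ⊃ ¬a) ⊃ b) ⊃ b) ⊃ c): 0.4 ≤ 0.7, so result = 1
(((((((a ⊃ b) ⊃ b) ⊃ ¬a) ⊃ b) ⊃ b) ⊃ c) ⊃ a): 1 > 0.6, so result = 0.6
((((((((a ⊃ b) ⊃ b) ⊃ ¬a) ⊃ b) ⊃ b) ⊃ c) ⊃ a) ⊃ a): 0.6 ≤ 0.6, so result = 1
¬a: Gödel ¬ of 0.6 = 0 (operand ≠ 0)
(((((((((a ⊃ b) ⊃ b) ⊃ ¬a) ⊃ b) ⊃ b) ⊃ c) ⊃ a) ⊃ a) ⊃ ¬a): 1 > 0, so result = 0
((((((((((a ⊃ b) ⊃ b) ⊃ ¬a) ⊃ b) ⊃ b) ⊃ c) ⊃ a) ⊃ a) ⊃ ¬a) ⊃ c): 0 ≤ 0.7, so result = 1
(((((((((((a ⊃ b) ⊃ b) ⊃ ¬a) ⊃ b) ⊃ b) ⊃ c) ⊃ a) ⊃ a) ⊃ ¬a) ⊃ c) ⊃ c): 1 > 0.7, so result = 0.7
((((((((((((a ⊃ b) ⊃ b) ⊃ ¬a) ⊃ b) ⊃ b) ⊃ c) ⊃ a) ⊃ a) ⊃ ¬a) ⊃ c) ⊃ c) ⊃ b): 0.7 > 0.4, so result = 0.4
(((((((((((((a ⊃ b) ⊃ b) ⊃ ¬a) ⊃ b) ⊃ b) ⊃ c) ⊃ a) ⊃ a) ⊃ ¬a) ⊃ c) ⊃ c) ⊃ b) ⊃ c): 0.4 ≤ 0.7, so result = 1
((((((((((((((a ⊃ b) ⊃ b) ⊃ ¬a) ⊃ b) ⊃ b) ⊃ c) ⊃ a) ⊃ a) ⊃ ¬a) ⊃ c) ⊃ c) ⊃ b) ⊃ c) ⊃ c): 1 > 0.7, so result = 0.7

0.70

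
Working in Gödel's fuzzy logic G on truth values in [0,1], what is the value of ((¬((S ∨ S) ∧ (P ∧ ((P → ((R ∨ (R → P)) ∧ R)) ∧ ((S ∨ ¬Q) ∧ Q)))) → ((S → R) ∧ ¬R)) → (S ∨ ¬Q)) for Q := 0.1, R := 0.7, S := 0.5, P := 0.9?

(S ∨ S) = max(0.5, 0.5) = 0.5
(R → P): 0.7 ≤ 0.9, so result = 1
(R ∨ (R → P)) = max(0.7, 1) = 1
((R ∨ (R → P)) ∧ R) = min(1, 0.7) = 0.7
(P → ((R ∨ (R → P)) ∧ R)): 0.9 > 0.7, so result = 0.7
¬Q: Gödel ¬ of 0.1 = 0 (operand ≠ 0)
(S ∨ ¬Q) = max(0.5, 0) = 0.5
((S ∨ ¬Q) ∧ Q) = min(0.5, 0.1) = 0.1
((P → ((R ∨ (R → P)) ∧ R)) ∧ ((S ∨ ¬Q) ∧ Q)) = min(0.7, 0.1) = 0.1
(P ∧ ((P → ((R ∨ (R → P)) ∧ R)) ∧ ((S ∨ ¬Q) ∧ Q))) = min(0.9, 0.1) = 0.1
((S ∨ S) ∧ (P ∧ ((P → ((R ∨ (R → P)) ∧ R)) ∧ ((S ∨ ¬Q) ∧ Q)))) = min(0.5, 0.1) = 0.1
¬((S ∨ S) ∧ (P ∧ ((P → ((R ∨ (R → P)) ∧ R)) ∧ ((S ∨ ¬Q) ∧ Q)))): Gödel ¬ of 0.1 = 0 (operand ≠ 0)
(S → R): 0.5 ≤ 0.7, so result = 1
¬R: Gödel ¬ of 0.7 = 0 (operand ≠ 0)
((S → R) ∧ ¬R) = min(1, 0) = 0
(¬((S ∨ S) ∧ (P ∧ ((P → ((R ∨ (R → P)) ∧ R)) ∧ ((S ∨ ¬Q) ∧ Q)))) → ((S → R) ∧ ¬R)): 0 ≤ 0, so result = 1
¬Q: Gödel ¬ of 0.1 = 0 (operand ≠ 0)
(S ∨ ¬Q) = max(0.5, 0) = 0.5
((¬((S ∨ S) ∧ (P ∧ ((P → ((R ∨ (R → P)) ∧ R)) ∧ ((S ∨ ¬Q) ∧ Q)))) → ((S → R) ∧ ¬R)) → (S ∨ ¬Q)): 1 > 0.5, so result = 0.5

0.50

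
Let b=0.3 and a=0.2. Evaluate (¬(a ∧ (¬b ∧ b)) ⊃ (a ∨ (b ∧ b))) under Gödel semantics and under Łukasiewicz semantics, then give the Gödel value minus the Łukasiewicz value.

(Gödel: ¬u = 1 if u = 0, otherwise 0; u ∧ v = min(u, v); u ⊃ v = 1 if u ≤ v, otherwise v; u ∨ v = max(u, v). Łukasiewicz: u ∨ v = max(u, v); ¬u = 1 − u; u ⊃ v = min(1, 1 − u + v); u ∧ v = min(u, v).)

Gödel evaluation:
  ¬b: Gödel ¬ of 0.3 = 0 (operand ≠ 0)
  (¬b ∧ b) = min(0, 0.3) = 0
  (a ∧ (¬b ∧ b)) = min(0.2, 0) = 0
  ¬(a ∧ (¬b ∧ b)): Gödel ¬ of 0 = 1 (operand is 0)
  (b ∧ b) = min(0.3, 0.3) = 0.3
  (a ∨ (b ∧ b)) = max(0.2, 0.3) = 0.3
  (¬(a ∧ (¬b ∧ b)) ⊃ (a ∨ (b ∧ b))): 1 > 0.3, so result = 0.3
  Gödel value = 0.3
Łukasiewicz evaluation:
  ¬b: Łukasiewicz ¬ gives 1 − 0.3 = 0.7
  (¬b ∧ b) = min(0.7, 0.3) = 0.3
  (a ∧ (¬b ∧ b)) = min(0.2, 0.3) = 0.2
  ¬(a ∧ (¬b ∧ b)): Łukasiewicz ¬ gives 1 − 0.2 = 0.8
  (b ∧ b) = min(0.3, 0.3) = 0.3
  (a ∨ (b ∧ b)) = max(0.2, 0.3) = 0.3
  (¬(a ∧ (¬b ∧ b)) ⊃ (a ∨ (b ∧ b))): min(1, 1 − 0.8 + 0.3) = 0.5
  Łukasiewicz value = 0.5
Difference: 0.3 − 0.5 = -0.20

-0.20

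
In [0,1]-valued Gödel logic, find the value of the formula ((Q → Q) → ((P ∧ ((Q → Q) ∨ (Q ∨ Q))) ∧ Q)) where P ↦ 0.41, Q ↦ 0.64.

0.41

(Q → Q): 0.64 ≤ 0.64, so result = 1
(Q → Q): 0.64 ≤ 0.64, so result = 1
(Q ∨ Q) = max(0.64, 0.64) = 0.64
((Q → Q) ∨ (Q ∨ Q)) = max(1, 0.64) = 1
(P ∧ ((Q → Q) ∨ (Q ∨ Q))) = min(0.41, 1) = 0.41
((P ∧ ((Q → Q) ∨ (Q ∨ Q))) ∧ Q) = min(0.41, 0.64) = 0.41
((Q → Q) → ((P ∧ ((Q → Q) ∨ (Q ∨ Q))) ∧ Q)): 1 > 0.41, so result = 0.41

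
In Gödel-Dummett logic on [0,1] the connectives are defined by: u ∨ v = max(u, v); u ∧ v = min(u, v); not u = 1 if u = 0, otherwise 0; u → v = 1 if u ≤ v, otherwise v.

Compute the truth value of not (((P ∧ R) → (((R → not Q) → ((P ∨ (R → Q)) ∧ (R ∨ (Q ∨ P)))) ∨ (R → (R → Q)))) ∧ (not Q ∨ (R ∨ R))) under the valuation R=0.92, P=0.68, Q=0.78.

(P ∧ R) = min(0.68, 0.92) = 0.68
not Q: Gödel ¬ of 0.78 = 0 (operand ≠ 0)
(R → not Q): 0.92 > 0, so result = 0
(R → Q): 0.92 > 0.78, so result = 0.78
(P ∨ (R → Q)) = max(0.68, 0.78) = 0.78
(Q ∨ P) = max(0.78, 0.68) = 0.78
(R ∨ (Q ∨ P)) = max(0.92, 0.78) = 0.92
((P ∨ (R → Q)) ∧ (R ∨ (Q ∨ P))) = min(0.78, 0.92) = 0.78
((R → not Q) → ((P ∨ (R → Q)) ∧ (R ∨ (Q ∨ P)))): 0 ≤ 0.78, so result = 1
(R → Q): 0.92 > 0.78, so result = 0.78
(R → (R → Q)): 0.92 > 0.78, so result = 0.78
(((R → not Q) → ((P ∨ (R → Q)) ∧ (R ∨ (Q ∨ P)))) ∨ (R → (R → Q))) = max(1, 0.78) = 1
((P ∧ R) → (((R → not Q) → ((P ∨ (R → Q)) ∧ (R ∨ (Q ∨ P)))) ∨ (R → (R → Q)))): 0.68 ≤ 1, so result = 1
not Q: Gödel ¬ of 0.78 = 0 (operand ≠ 0)
(R ∨ R) = max(0.92, 0.92) = 0.92
(not Q ∨ (R ∨ R)) = max(0, 0.92) = 0.92
(((P ∧ R) → (((R → not Q) → ((P ∨ (R → Q)) ∧ (R ∨ (Q ∨ P)))) ∨ (R → (R → Q)))) ∧ (not Q ∨ (R ∨ R))) = min(1, 0.92) = 0.92
not (((P ∧ R) → (((R → not Q) → ((P ∨ (R → Q)) ∧ (R ∨ (Q ∨ P)))) ∨ (R → (R → Q)))) ∧ (not Q ∨ (R ∨ R))): Gödel ¬ of 0.92 = 0 (operand ≠ 0)

0.00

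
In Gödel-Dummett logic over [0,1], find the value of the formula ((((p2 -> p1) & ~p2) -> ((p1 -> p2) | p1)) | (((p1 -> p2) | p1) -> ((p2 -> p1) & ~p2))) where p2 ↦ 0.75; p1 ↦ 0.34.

1.00

(p2 -> p1): 0.75 > 0.34, so result = 0.34
~p2: Gödel ¬ of 0.75 = 0 (operand ≠ 0)
((p2 -> p1) & ~p2) = min(0.34, 0) = 0
(p1 -> p2): 0.34 ≤ 0.75, so result = 1
((p1 -> p2) | p1) = max(1, 0.34) = 1
(((p2 -> p1) & ~p2) -> ((p1 -> p2) | p1)): 0 ≤ 1, so result = 1
(p1 -> p2): 0.34 ≤ 0.75, so result = 1
((p1 -> p2) | p1) = max(1, 0.34) = 1
(p2 -> p1): 0.75 > 0.34, so result = 0.34
~p2: Gödel ¬ of 0.75 = 0 (operand ≠ 0)
((p2 -> p1) & ~p2) = min(0.34, 0) = 0
(((p1 -> p2) | p1) -> ((p2 -> p1) & ~p2)): 1 > 0, so result = 0
((((p2 -> p1) & ~p2) -> ((p1 -> p2) | p1)) | (((p1 -> p2) | p1) -> ((p2 -> p1) & ~p2))) = max(1, 0) = 1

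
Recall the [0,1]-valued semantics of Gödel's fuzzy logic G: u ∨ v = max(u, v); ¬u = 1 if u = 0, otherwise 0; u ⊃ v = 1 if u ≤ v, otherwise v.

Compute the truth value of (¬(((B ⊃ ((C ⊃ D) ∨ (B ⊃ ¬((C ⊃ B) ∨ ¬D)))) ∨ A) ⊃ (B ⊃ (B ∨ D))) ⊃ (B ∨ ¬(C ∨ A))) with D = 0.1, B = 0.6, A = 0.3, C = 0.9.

1.00

(C ⊃ D): 0.9 > 0.1, so result = 0.1
(C ⊃ B): 0.9 > 0.6, so result = 0.6
¬D: Gödel ¬ of 0.1 = 0 (operand ≠ 0)
((C ⊃ B) ∨ ¬D) = max(0.6, 0) = 0.6
¬((C ⊃ B) ∨ ¬D): Gödel ¬ of 0.6 = 0 (operand ≠ 0)
(B ⊃ ¬((C ⊃ B) ∨ ¬D)): 0.6 > 0, so result = 0
((C ⊃ D) ∨ (B ⊃ ¬((C ⊃ B) ∨ ¬D))) = max(0.1, 0) = 0.1
(B ⊃ ((C ⊃ D) ∨ (B ⊃ ¬((C ⊃ B) ∨ ¬D)))): 0.6 > 0.1, so result = 0.1
((B ⊃ ((C ⊃ D) ∨ (B ⊃ ¬((C ⊃ B) ∨ ¬D)))) ∨ A) = max(0.1, 0.3) = 0.3
(B ∨ D) = max(0.6, 0.1) = 0.6
(B ⊃ (B ∨ D)): 0.6 ≤ 0.6, so result = 1
(((B ⊃ ((C ⊃ D) ∨ (B ⊃ ¬((C ⊃ B) ∨ ¬D)))) ∨ A) ⊃ (B ⊃ (B ∨ D))): 0.3 ≤ 1, so result = 1
¬(((B ⊃ ((C ⊃ D) ∨ (B ⊃ ¬((C ⊃ B) ∨ ¬D)))) ∨ A) ⊃ (B ⊃ (B ∨ D))): Gödel ¬ of 1 = 0 (operand ≠ 0)
(C ∨ A) = max(0.9, 0.3) = 0.9
¬(C ∨ A): Gödel ¬ of 0.9 = 0 (operand ≠ 0)
(B ∨ ¬(C ∨ A)) = max(0.6, 0) = 0.6
(¬(((B ⊃ ((C ⊃ D) ∨ (B ⊃ ¬((C ⊃ B) ∨ ¬D)))) ∨ A) ⊃ (B ⊃ (B ∨ D))) ⊃ (B ∨ ¬(C ∨ A))): 0 ≤ 0.6, so result = 1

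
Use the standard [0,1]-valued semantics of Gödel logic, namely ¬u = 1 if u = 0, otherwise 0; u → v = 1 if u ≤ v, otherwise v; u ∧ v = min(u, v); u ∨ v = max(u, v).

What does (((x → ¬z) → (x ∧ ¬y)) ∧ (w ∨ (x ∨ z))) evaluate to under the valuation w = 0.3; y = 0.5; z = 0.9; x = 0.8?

¬z: Gödel ¬ of 0.9 = 0 (operand ≠ 0)
(x → ¬z): 0.8 > 0, so result = 0
¬y: Gödel ¬ of 0.5 = 0 (operand ≠ 0)
(x ∧ ¬y) = min(0.8, 0) = 0
((x → ¬z) → (x ∧ ¬y)): 0 ≤ 0, so result = 1
(x ∨ z) = max(0.8, 0.9) = 0.9
(w ∨ (x ∨ z)) = max(0.3, 0.9) = 0.9
(((x → ¬z) → (x ∧ ¬y)) ∧ (w ∨ (x ∨ z))) = min(1, 0.9) = 0.9

0.90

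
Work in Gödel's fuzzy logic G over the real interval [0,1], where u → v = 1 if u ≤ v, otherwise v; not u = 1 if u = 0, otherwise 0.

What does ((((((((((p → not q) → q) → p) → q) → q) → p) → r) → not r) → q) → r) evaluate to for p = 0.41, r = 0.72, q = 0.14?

not q: Gödel ¬ of 0.14 = 0 (operand ≠ 0)
(p → not q): 0.41 > 0, so result = 0
((p → not q) → q): 0 ≤ 0.14, so result = 1
(((p → not q) → q) → p): 1 > 0.41, so result = 0.41
((((p → not q) → q) → p) → q): 0.41 > 0.14, so result = 0.14
(((((p → not q) → q) → p) → q) → q): 0.14 ≤ 0.14, so result = 1
((((((p → not q) → q) → p) → q) → q) → p): 1 > 0.41, so result = 0.41
(((((((p → not q) → q) → p) → q) → q) → p) → r): 0.41 ≤ 0.72, so result = 1
not r: Gödel ¬ of 0.72 = 0 (operand ≠ 0)
((((((((p → not q) → q) → p) → q) → q) → p) → r) → not r): 1 > 0, so result = 0
(((((((((p → not q) → q) → p) → q) → q) → p) → r) → not r) → q): 0 ≤ 0.14, so result = 1
((((((((((p → not q) → q) → p) → q) → q) → p) → r) → not r) → q) → r): 1 > 0.72, so result = 0.72

0.72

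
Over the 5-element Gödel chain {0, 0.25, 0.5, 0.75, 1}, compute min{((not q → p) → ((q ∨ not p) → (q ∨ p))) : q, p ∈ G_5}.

The minimum is attained at q = 0.25, p = 0:
  not q: Gödel ¬ of 0.25 = 0 (operand ≠ 0)
  (not q → p): 0 ≤ 0, so result = 1
  not p: Gödel ¬ of 0 = 1 (operand is 0)
  (q ∨ not p) = max(0.25, 1) = 1
  (q ∨ p) = max(0.25, 0) = 0.25
  ((q ∨ not p) → (q ∨ p)): 1 > 0.25, so result = 0.25
  ((not q → p) → ((q ∨ not p) → (q ∨ p))): 1 > 0.25, so result = 0.25
Checking all 25 assignments confirms none give a value below 0.25.

0.25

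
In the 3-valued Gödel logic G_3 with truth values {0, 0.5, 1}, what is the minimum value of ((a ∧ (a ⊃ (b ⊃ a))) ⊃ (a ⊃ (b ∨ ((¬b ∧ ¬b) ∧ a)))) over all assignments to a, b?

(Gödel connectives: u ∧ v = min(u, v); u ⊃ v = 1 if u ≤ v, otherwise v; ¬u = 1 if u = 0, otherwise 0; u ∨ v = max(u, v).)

0.50

The minimum is attained at a = 1, b = 0.5:
  (b ⊃ a): 0.5 ≤ 1, so result = 1
  (a ⊃ (b ⊃ a)): 1 ≤ 1, so result = 1
  (a ∧ (a ⊃ (b ⊃ a))) = min(1, 1) = 1
  ¬b: Gödel ¬ of 0.5 = 0 (operand ≠ 0)
  ¬b: Gödel ¬ of 0.5 = 0 (operand ≠ 0)
  (¬b ∧ ¬b) = min(0, 0) = 0
  ((¬b ∧ ¬b) ∧ a) = min(0, 1) = 0
  (b ∨ ((¬b ∧ ¬b) ∧ a)) = max(0.5, 0) = 0.5
  (a ⊃ (b ∨ ((¬b ∧ ¬b) ∧ a))): 1 > 0.5, so result = 0.5
  ((a ∧ (a ⊃ (b ⊃ a))) ⊃ (a ⊃ (b ∨ ((¬b ∧ ¬b) ∧ a)))): 1 > 0.5, so result = 0.5
Checking all 9 assignments confirms none give a value below 0.50.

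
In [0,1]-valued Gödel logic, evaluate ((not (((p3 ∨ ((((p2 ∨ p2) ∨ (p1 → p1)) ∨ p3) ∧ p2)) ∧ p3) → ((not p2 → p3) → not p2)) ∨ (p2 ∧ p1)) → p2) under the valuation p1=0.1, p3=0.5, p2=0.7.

0.70

(p2 ∨ p2) = max(0.7, 0.7) = 0.7
(p1 → p1): 0.1 ≤ 0.1, so result = 1
((p2 ∨ p2) ∨ (p1 → p1)) = max(0.7, 1) = 1
(((p2 ∨ p2) ∨ (p1 → p1)) ∨ p3) = max(1, 0.5) = 1
((((p2 ∨ p2) ∨ (p1 → p1)) ∨ p3) ∧ p2) = min(1, 0.7) = 0.7
(p3 ∨ ((((p2 ∨ p2) ∨ (p1 → p1)) ∨ p3) ∧ p2)) = max(0.5, 0.7) = 0.7
((p3 ∨ ((((p2 ∨ p2) ∨ (p1 → p1)) ∨ p3) ∧ p2)) ∧ p3) = min(0.7, 0.5) = 0.5
not p2: Gödel ¬ of 0.7 = 0 (operand ≠ 0)
(not p2 → p3): 0 ≤ 0.5, so result = 1
not p2: Gödel ¬ of 0.7 = 0 (operand ≠ 0)
((not p2 → p3) → not p2): 1 > 0, so result = 0
(((p3 ∨ ((((p2 ∨ p2) ∨ (p1 → p1)) ∨ p3) ∧ p2)) ∧ p3) → ((not p2 → p3) → not p2)): 0.5 > 0, so result = 0
not (((p3 ∨ ((((p2 ∨ p2) ∨ (p1 → p1)) ∨ p3) ∧ p2)) ∧ p3) → ((not p2 → p3) → not p2)): Gödel ¬ of 0 = 1 (operand is 0)
(p2 ∧ p1) = min(0.7, 0.1) = 0.1
(not (((p3 ∨ ((((p2 ∨ p2) ∨ (p1 → p1)) ∨ p3) ∧ p2)) ∧ p3) → ((not p2 → p3) → not p2)) ∨ (p2 ∧ p1)) = max(1, 0.1) = 1
((not (((p3 ∨ ((((p2 ∨ p2) ∨ (p1 → p1)) ∨ p3) ∧ p2)) ∧ p3) → ((not p2 → p3) → not p2)) ∨ (p2 ∧ p1)) → p2): 1 > 0.7, so result = 0.7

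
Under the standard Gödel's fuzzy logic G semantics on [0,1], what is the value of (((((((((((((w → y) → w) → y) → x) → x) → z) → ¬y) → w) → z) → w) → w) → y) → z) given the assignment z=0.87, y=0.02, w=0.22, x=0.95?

1.00

(w → y): 0.22 > 0.02, so result = 0.02
((w → y) → w): 0.02 ≤ 0.22, so result = 1
(((w → y) → w) → y): 1 > 0.02, so result = 0.02
((((w → y) → w) → y) → x): 0.02 ≤ 0.95, so result = 1
(((((w → y) → w) → y) → x) → x): 1 > 0.95, so result = 0.95
((((((w → y) → w) → y) → x) → x) → z): 0.95 > 0.87, so result = 0.87
¬y: Gödel ¬ of 0.02 = 0 (operand ≠ 0)
(((((((w → y) → w) → y) → x) → x) → z) → ¬y): 0.87 > 0, so result = 0
((((((((w → y) → w) → y) → x) → x) → z) → ¬y) → w): 0 ≤ 0.22, so result = 1
(((((((((w → y) → w) → y) → x) → x) → z) → ¬y) → w) → z): 1 > 0.87, so result = 0.87
((((((((((w → y) → w) → y) → x) → x) → z) → ¬y) → w) → z) → w): 0.87 > 0.22, so result = 0.22
(((((((((((w → y) → w) → y) → x) → x) → z) → ¬y) → w) → z) → w) → w): 0.22 ≤ 0.22, so result = 1
((((((((((((w → y) → w) → y) → x) → x) → z) → ¬y) → w) → z) → w) → w) → y): 1 > 0.02, so result = 0.02
(((((((((((((w → y) → w) → y) → x) → x) → z) → ¬y) → w) → z) → w) → w) → y) → z): 0.02 ≤ 0.87, so result = 1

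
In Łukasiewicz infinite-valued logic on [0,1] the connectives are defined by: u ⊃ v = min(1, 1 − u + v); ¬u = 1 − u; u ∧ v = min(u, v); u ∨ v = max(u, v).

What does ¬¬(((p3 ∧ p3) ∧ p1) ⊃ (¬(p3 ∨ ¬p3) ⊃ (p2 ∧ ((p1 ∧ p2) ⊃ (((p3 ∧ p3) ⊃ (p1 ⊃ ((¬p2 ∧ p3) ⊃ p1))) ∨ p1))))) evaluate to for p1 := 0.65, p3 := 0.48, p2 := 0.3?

(p3 ∧ p3) = min(0.48, 0.48) = 0.48
((p3 ∧ p3) ∧ p1) = min(0.48, 0.65) = 0.48
¬p3: Łukasiewicz ¬ gives 1 − 0.48 = 0.52
(p3 ∨ ¬p3) = max(0.48, 0.52) = 0.52
¬(p3 ∨ ¬p3): Łukasiewicz ¬ gives 1 − 0.52 = 0.48
(p1 ∧ p2) = min(0.65, 0.3) = 0.3
(p3 ∧ p3) = min(0.48, 0.48) = 0.48
¬p2: Łukasiewicz ¬ gives 1 − 0.3 = 0.7
(¬p2 ∧ p3) = min(0.7, 0.48) = 0.48
((¬p2 ∧ p3) ⊃ p1): min(1, 1 − 0.48 + 0.65) = 1
(p1 ⊃ ((¬p2 ∧ p3) ⊃ p1)): min(1, 1 − 0.65 + 1) = 1
((p3 ∧ p3) ⊃ (p1 ⊃ ((¬p2 ∧ p3) ⊃ p1))): min(1, 1 − 0.48 + 1) = 1
(((p3 ∧ p3) ⊃ (p1 ⊃ ((¬p2 ∧ p3) ⊃ p1))) ∨ p1) = max(1, 0.65) = 1
((p1 ∧ p2) ⊃ (((p3 ∧ p3) ⊃ (p1 ⊃ ((¬p2 ∧ p3) ⊃ p1))) ∨ p1)): min(1, 1 − 0.3 + 1) = 1
(p2 ∧ ((p1 ∧ p2) ⊃ (((p3 ∧ p3) ⊃ (p1 ⊃ ((¬p2 ∧ p3) ⊃ p1))) ∨ p1))) = min(0.3, 1) = 0.3
(¬(p3 ∨ ¬p3) ⊃ (p2 ∧ ((p1 ∧ p2) ⊃ (((p3 ∧ p3) ⊃ (p1 ⊃ ((¬p2 ∧ p3) ⊃ p1))) ∨ p1)))): min(1, 1 − 0.48 + 0.3) = 0.82
(((p3 ∧ p3) ∧ p1) ⊃ (¬(p3 ∨ ¬p3) ⊃ (p2 ∧ ((p1 ∧ p2) ⊃ (((p3 ∧ p3) ⊃ (p1 ⊃ ((¬p2 ∧ p3) ⊃ p1))) ∨ p1))))): min(1, 1 − 0.48 + 0.82) = 1
¬(((p3 ∧ p3) ∧ p1) ⊃ (¬(p3 ∨ ¬p3) ⊃ (p2 ∧ ((p1 ∧ p2) ⊃ (((p3 ∧ p3) ⊃ (p1 ⊃ ((¬p2 ∧ p3) ⊃ p1))) ∨ p1))))): Łukasiewicz ¬ gives 1 − 1 = 0
¬¬(((p3 ∧ p3) ∧ p1) ⊃ (¬(p3 ∨ ¬p3) ⊃ (p2 ∧ ((p1 ∧ p2) ⊃ (((p3 ∧ p3) ⊃ (p1 ⊃ ((¬p2 ∧ p3) ⊃ p1))) ∨ p1))))): Łukasiewicz ¬ gives 1 − 0 = 1

1.00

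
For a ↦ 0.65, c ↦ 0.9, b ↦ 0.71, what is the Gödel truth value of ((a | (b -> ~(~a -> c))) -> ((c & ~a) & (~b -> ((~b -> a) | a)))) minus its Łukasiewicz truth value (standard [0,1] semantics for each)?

-0.70

Gödel evaluation:
  ~a: Gödel ¬ of 0.65 = 0 (operand ≠ 0)
  (~a -> c): 0 ≤ 0.9, so result = 1
  ~(~a -> c): Gödel ¬ of 1 = 0 (operand ≠ 0)
  (b -> ~(~a -> c)): 0.71 > 0, so result = 0
  (a | (b -> ~(~a -> c))) = max(0.65, 0) = 0.65
  ~a: Gödel ¬ of 0.65 = 0 (operand ≠ 0)
  (c & ~a) = min(0.9, 0) = 0
  ~b: Gödel ¬ of 0.71 = 0 (operand ≠ 0)
  ~b: Gödel ¬ of 0.71 = 0 (operand ≠ 0)
  (~b -> a): 0 ≤ 0.65, so result = 1
  ((~b -> a) | a) = max(1, 0.65) = 1
  (~b -> ((~b -> a) | a)): 0 ≤ 1, so result = 1
  ((c & ~a) & (~b -> ((~b -> a) | a))) = min(0, 1) = 0
  ((a | (b -> ~(~a -> c))) -> ((c & ~a) & (~b -> ((~b -> a) | a)))): 0.65 > 0, so result = 0
  Gödel value = 0
Łukasiewicz evaluation:
  ~a: Łukasiewicz ¬ gives 1 − 0.65 = 0.35
  (~a -> c): min(1, 1 − 0.35 + 0.9) = 1
  ~(~a -> c): Łukasiewicz ¬ gives 1 − 1 = 0
  (b -> ~(~a -> c)): min(1, 1 − 0.71 + 0) = 0.29
  (a | (b -> ~(~a -> c))) = max(0.65, 0.29) = 0.65
  ~a: Łukasiewicz ¬ gives 1 − 0.65 = 0.35
  (c & ~a) = min(0.9, 0.35) = 0.35
  ~b: Łukasiewicz ¬ gives 1 − 0.71 = 0.29
  ~b: Łukasiewicz ¬ gives 1 − 0.71 = 0.29
  (~b -> a): min(1, 1 − 0.29 + 0.65) = 1
  ((~b -> a) | a) = max(1, 0.65) = 1
  (~b -> ((~b -> a) | a)): min(1, 1 − 0.29 + 1) = 1
  ((c & ~a) & (~b -> ((~b -> a) | a))) = min(0.35, 1) = 0.35
  ((a | (b -> ~(~a -> c))) -> ((c & ~a) & (~b -> ((~b -> a) | a)))): min(1, 1 − 0.65 + 0.35) = 0.7
  Łukasiewicz value = 0.7
Difference: 0 − 0.7 = -0.70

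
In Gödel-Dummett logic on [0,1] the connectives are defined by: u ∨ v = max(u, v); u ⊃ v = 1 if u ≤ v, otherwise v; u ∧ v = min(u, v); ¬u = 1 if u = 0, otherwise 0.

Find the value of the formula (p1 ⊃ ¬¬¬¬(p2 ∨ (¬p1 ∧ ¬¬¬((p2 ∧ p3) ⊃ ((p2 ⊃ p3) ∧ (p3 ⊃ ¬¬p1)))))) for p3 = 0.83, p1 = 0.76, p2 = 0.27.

1.00

¬p1: Gödel ¬ of 0.76 = 0 (operand ≠ 0)
(p2 ∧ p3) = min(0.27, 0.83) = 0.27
(p2 ⊃ p3): 0.27 ≤ 0.83, so result = 1
¬p1: Gödel ¬ of 0.76 = 0 (operand ≠ 0)
¬¬p1: Gödel ¬ of 0 = 1 (operand is 0)
(p3 ⊃ ¬¬p1): 0.83 ≤ 1, so result = 1
((p2 ⊃ p3) ∧ (p3 ⊃ ¬¬p1)) = min(1, 1) = 1
((p2 ∧ p3) ⊃ ((p2 ⊃ p3) ∧ (p3 ⊃ ¬¬p1))): 0.27 ≤ 1, so result = 1
¬((p2 ∧ p3) ⊃ ((p2 ⊃ p3) ∧ (p3 ⊃ ¬¬p1))): Gödel ¬ of 1 = 0 (operand ≠ 0)
¬¬((p2 ∧ p3) ⊃ ((p2 ⊃ p3) ∧ (p3 ⊃ ¬¬p1))): Gödel ¬ of 0 = 1 (operand is 0)
¬¬¬((p2 ∧ p3) ⊃ ((p2 ⊃ p3) ∧ (p3 ⊃ ¬¬p1))): Gödel ¬ of 1 = 0 (operand ≠ 0)
(¬p1 ∧ ¬¬¬((p2 ∧ p3) ⊃ ((p2 ⊃ p3) ∧ (p3 ⊃ ¬¬p1)))) = min(0, 0) = 0
(p2 ∨ (¬p1 ∧ ¬¬¬((p2 ∧ p3) ⊃ ((p2 ⊃ p3) ∧ (p3 ⊃ ¬¬p1))))) = max(0.27, 0) = 0.27
¬(p2 ∨ (¬p1 ∧ ¬¬¬((p2 ∧ p3) ⊃ ((p2 ⊃ p3) ∧ (p3 ⊃ ¬¬p1))))): Gödel ¬ of 0.27 = 0 (operand ≠ 0)
¬¬(p2 ∨ (¬p1 ∧ ¬¬¬((p2 ∧ p3) ⊃ ((p2 ⊃ p3) ∧ (p3 ⊃ ¬¬p1))))): Gödel ¬ of 0 = 1 (operand is 0)
¬¬¬(p2 ∨ (¬p1 ∧ ¬¬¬((p2 ∧ p3) ⊃ ((p2 ⊃ p3) ∧ (p3 ⊃ ¬¬p1))))): Gödel ¬ of 1 = 0 (operand ≠ 0)
¬¬¬¬(p2 ∨ (¬p1 ∧ ¬¬¬((p2 ∧ p3) ⊃ ((p2 ⊃ p3) ∧ (p3 ⊃ ¬¬p1))))): Gödel ¬ of 0 = 1 (operand is 0)
(p1 ⊃ ¬¬¬¬(p2 ∨ (¬p1 ∧ ¬¬¬((p2 ∧ p3) ⊃ ((p2 ⊃ p3) ∧ (p3 ⊃ ¬¬p1)))))): 0.76 ≤ 1, so result = 1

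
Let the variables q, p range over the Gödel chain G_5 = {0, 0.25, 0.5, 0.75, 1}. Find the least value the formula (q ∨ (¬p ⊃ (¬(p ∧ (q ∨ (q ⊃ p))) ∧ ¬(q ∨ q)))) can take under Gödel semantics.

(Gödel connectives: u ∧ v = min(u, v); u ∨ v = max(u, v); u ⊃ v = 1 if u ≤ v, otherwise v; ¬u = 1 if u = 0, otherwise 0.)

The minimum is attained at q = 0.25, p = 0:
  ¬p: Gödel ¬ of 0 = 1 (operand is 0)
  (q ⊃ p): 0.25 > 0, so result = 0
  (q ∨ (q ⊃ p)) = max(0.25, 0) = 0.25
  (p ∧ (q ∨ (q ⊃ p))) = min(0, 0.25) = 0
  ¬(p ∧ (q ∨ (q ⊃ p))): Gödel ¬ of 0 = 1 (operand is 0)
  (q ∨ q) = max(0.25, 0.25) = 0.25
  ¬(q ∨ q): Gödel ¬ of 0.25 = 0 (operand ≠ 0)
  (¬(p ∧ (q ∨ (q ⊃ p))) ∧ ¬(q ∨ q)) = min(1, 0) = 0
  (¬p ⊃ (¬(p ∧ (q ∨ (q ⊃ p))) ∧ ¬(q ∨ q))): 1 > 0, so result = 0
  (q ∨ (¬p ⊃ (¬(p ∧ (q ∨ (q ⊃ p))) ∧ ¬(q ∨ q)))) = max(0.25, 0) = 0.25
Checking all 25 assignments confirms none give a value below 0.25.

0.25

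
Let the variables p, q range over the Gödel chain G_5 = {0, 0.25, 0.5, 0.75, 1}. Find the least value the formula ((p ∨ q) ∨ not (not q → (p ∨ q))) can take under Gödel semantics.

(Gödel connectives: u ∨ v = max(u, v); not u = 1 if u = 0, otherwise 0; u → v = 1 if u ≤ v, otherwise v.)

The minimum is attained at p = 0, q = 0.25:
  (p ∨ q) = max(0, 0.25) = 0.25
  not q: Gödel ¬ of 0.25 = 0 (operand ≠ 0)
  (p ∨ q) = max(0, 0.25) = 0.25
  (not q → (p ∨ q)): 0 ≤ 0.25, so result = 1
  not (not q → (p ∨ q)): Gödel ¬ of 1 = 0 (operand ≠ 0)
  ((p ∨ q) ∨ not (not q → (p ∨ q))) = max(0.25, 0) = 0.25
Checking all 25 assignments confirms none give a value below 0.25.

0.25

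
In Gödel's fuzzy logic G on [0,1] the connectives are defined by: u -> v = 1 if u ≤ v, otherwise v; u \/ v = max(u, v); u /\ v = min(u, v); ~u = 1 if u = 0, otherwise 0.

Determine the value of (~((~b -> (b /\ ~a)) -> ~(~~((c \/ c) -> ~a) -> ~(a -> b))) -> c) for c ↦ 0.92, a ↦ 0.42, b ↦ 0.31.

0.92

~b: Gödel ¬ of 0.31 = 0 (operand ≠ 0)
~a: Gödel ¬ of 0.42 = 0 (operand ≠ 0)
(b /\ ~a) = min(0.31, 0) = 0
(~b -> (b /\ ~a)): 0 ≤ 0, so result = 1
(c \/ c) = max(0.92, 0.92) = 0.92
~a: Gödel ¬ of 0.42 = 0 (operand ≠ 0)
((c \/ c) -> ~a): 0.92 > 0, so result = 0
~((c \/ c) -> ~a): Gödel ¬ of 0 = 1 (operand is 0)
~~((c \/ c) -> ~a): Gödel ¬ of 1 = 0 (operand ≠ 0)
(a -> b): 0.42 > 0.31, so result = 0.31
~(a -> b): Gödel ¬ of 0.31 = 0 (operand ≠ 0)
(~~((c \/ c) -> ~a) -> ~(a -> b)): 0 ≤ 0, so result = 1
~(~~((c \/ c) -> ~a) -> ~(a -> b)): Gödel ¬ of 1 = 0 (operand ≠ 0)
((~b -> (b /\ ~a)) -> ~(~~((c \/ c) -> ~a) -> ~(a -> b))): 1 > 0, so result = 0
~((~b -> (b /\ ~a)) -> ~(~~((c \/ c) -> ~a) -> ~(a -> b))): Gödel ¬ of 0 = 1 (operand is 0)
(~((~b -> (b /\ ~a)) -> ~(~~((c \/ c) -> ~a) -> ~(a -> b))) -> c): 1 > 0.92, so result = 0.92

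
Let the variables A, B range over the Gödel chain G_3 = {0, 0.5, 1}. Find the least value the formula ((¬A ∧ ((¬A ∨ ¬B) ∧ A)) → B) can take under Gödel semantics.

Every assignment gives 1. For instance at A = 0, B = 0:
  ¬A: Gödel ¬ of 0 = 1 (operand is 0)
  ¬A: Gödel ¬ of 0 = 1 (operand is 0)
  ¬B: Gödel ¬ of 0 = 1 (operand is 0)
  (¬A ∨ ¬B) = max(1, 1) = 1
  ((¬A ∨ ¬B) ∧ A) = min(1, 0) = 0
  (¬A ∧ ((¬A ∨ ¬B) ∧ A)) = min(1, 0) = 0
  ((¬A ∧ ((¬A ∨ ¬B) ∧ A)) → B): 0 ≤ 0, so result = 1
All 9 assignments give value 1 — the formula is a G_3-tautology.

1.00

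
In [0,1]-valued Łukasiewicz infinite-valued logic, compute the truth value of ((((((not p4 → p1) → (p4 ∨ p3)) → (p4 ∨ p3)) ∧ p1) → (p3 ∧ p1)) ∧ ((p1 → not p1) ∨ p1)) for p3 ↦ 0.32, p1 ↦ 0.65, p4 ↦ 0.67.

0.67

not p4: Łukasiewicz ¬ gives 1 − 0.67 = 0.33
(not p4 → p1): min(1, 1 − 0.33 + 0.65) = 1
(p4 ∨ p3) = max(0.67, 0.32) = 0.67
((not p4 → p1) → (p4 ∨ p3)): min(1, 1 − 1 + 0.67) = 0.67
(p4 ∨ p3) = max(0.67, 0.32) = 0.67
(((not p4 → p1) → (p4 ∨ p3)) → (p4 ∨ p3)): min(1, 1 − 0.67 + 0.67) = 1
((((not p4 → p1) → (p4 ∨ p3)) → (p4 ∨ p3)) ∧ p1) = min(1, 0.65) = 0.65
(p3 ∧ p1) = min(0.32, 0.65) = 0.32
(((((not p4 → p1) → (p4 ∨ p3)) → (p4 ∨ p3)) ∧ p1) → (p3 ∧ p1)): min(1, 1 − 0.65 + 0.32) = 0.67
not p1: Łukasiewicz ¬ gives 1 − 0.65 = 0.35
(p1 → not p1): min(1, 1 − 0.65 + 0.35) = 0.7
((p1 → not p1) ∨ p1) = max(0.7, 0.65) = 0.7
((((((not p4 → p1) → (p4 ∨ p3)) → (p4 ∨ p3)) ∧ p1) → (p3 ∧ p1)) ∧ ((p1 → not p1) ∨ p1)) = min(0.67, 0.7) = 0.67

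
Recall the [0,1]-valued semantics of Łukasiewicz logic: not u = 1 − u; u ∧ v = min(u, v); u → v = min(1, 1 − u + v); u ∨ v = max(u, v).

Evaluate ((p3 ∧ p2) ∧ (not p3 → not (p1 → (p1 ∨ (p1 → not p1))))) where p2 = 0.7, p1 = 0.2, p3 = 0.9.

(p3 ∧ p2) = min(0.9, 0.7) = 0.7
not p3: Łukasiewicz ¬ gives 1 − 0.9 = 0.1
not p1: Łukasiewicz ¬ gives 1 − 0.2 = 0.8
(p1 → not p1): min(1, 1 − 0.2 + 0.8) = 1
(p1 ∨ (p1 → not p1)) = max(0.2, 1) = 1
(p1 → (p1 ∨ (p1 → not p1))): min(1, 1 − 0.2 + 1) = 1
not (p1 → (p1 ∨ (p1 → not p1))): Łukasiewicz ¬ gives 1 − 1 = 0
(not p3 → not (p1 → (p1 ∨ (p1 → not p1)))): min(1, 1 − 0.1 + 0) = 0.9
((p3 ∧ p2) ∧ (not p3 → not (p1 → (p1 ∨ (p1 → not p1))))) = min(0.7, 0.9) = 0.7

0.70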